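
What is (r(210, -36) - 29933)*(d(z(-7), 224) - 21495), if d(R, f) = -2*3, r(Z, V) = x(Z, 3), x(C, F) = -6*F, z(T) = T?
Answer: 643976451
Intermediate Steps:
r(Z, V) = -18 (r(Z, V) = -6*3 = -18)
d(R, f) = -6
(r(210, -36) - 29933)*(d(z(-7), 224) - 21495) = (-18 - 29933)*(-6 - 21495) = -29951*(-21501) = 643976451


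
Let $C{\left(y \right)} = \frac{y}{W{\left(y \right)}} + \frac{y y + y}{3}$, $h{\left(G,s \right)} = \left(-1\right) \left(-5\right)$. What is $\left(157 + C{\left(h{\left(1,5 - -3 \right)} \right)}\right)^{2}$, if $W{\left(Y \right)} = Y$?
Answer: $28224$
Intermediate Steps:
$h{\left(G,s \right)} = 5$
$C{\left(y \right)} = 1 + \frac{y}{3} + \frac{y^{2}}{3}$ ($C{\left(y \right)} = \frac{y}{y} + \frac{y y + y}{3} = 1 + \left(y^{2} + y\right) \frac{1}{3} = 1 + \left(y + y^{2}\right) \frac{1}{3} = 1 + \left(\frac{y}{3} + \frac{y^{2}}{3}\right) = 1 + \frac{y}{3} + \frac{y^{2}}{3}$)
$\left(157 + C{\left(h{\left(1,5 - -3 \right)} \right)}\right)^{2} = \left(157 + \left(1 + \frac{1}{3} \cdot 5 + \frac{5^{2}}{3}\right)\right)^{2} = \left(157 + \left(1 + \frac{5}{3} + \frac{1}{3} \cdot 25\right)\right)^{2} = \left(157 + \left(1 + \frac{5}{3} + \frac{25}{3}\right)\right)^{2} = \left(157 + 11\right)^{2} = 168^{2} = 28224$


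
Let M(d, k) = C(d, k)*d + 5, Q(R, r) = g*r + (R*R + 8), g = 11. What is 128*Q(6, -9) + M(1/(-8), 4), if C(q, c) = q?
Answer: -450239/64 ≈ -7035.0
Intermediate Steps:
Q(R, r) = 8 + R² + 11*r (Q(R, r) = 11*r + (R*R + 8) = 11*r + (R² + 8) = 11*r + (8 + R²) = 8 + R² + 11*r)
M(d, k) = 5 + d² (M(d, k) = d*d + 5 = d² + 5 = 5 + d²)
128*Q(6, -9) + M(1/(-8), 4) = 128*(8 + 6² + 11*(-9)) + (5 + (1/(-8))²) = 128*(8 + 36 - 99) + (5 + (-⅛)²) = 128*(-55) + (5 + 1/64) = -7040 + 321/64 = -450239/64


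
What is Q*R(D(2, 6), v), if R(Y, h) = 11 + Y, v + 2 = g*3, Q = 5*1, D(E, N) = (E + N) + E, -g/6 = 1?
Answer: 105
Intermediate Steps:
g = -6 (g = -6*1 = -6)
D(E, N) = N + 2*E
Q = 5
v = -20 (v = -2 - 6*3 = -2 - 18 = -20)
Q*R(D(2, 6), v) = 5*(11 + (6 + 2*2)) = 5*(11 + (6 + 4)) = 5*(11 + 10) = 5*21 = 105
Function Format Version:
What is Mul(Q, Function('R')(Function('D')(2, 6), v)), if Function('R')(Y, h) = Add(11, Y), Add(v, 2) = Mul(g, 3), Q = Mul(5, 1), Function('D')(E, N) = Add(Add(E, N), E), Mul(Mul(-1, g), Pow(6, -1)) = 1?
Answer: 105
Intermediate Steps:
g = -6 (g = Mul(-6, 1) = -6)
Function('D')(E, N) = Add(N, Mul(2, E))
Q = 5
v = -20 (v = Add(-2, Mul(-6, 3)) = Add(-2, -18) = -20)
Mul(Q, Function('R')(Function('D')(2, 6), v)) = Mul(5, Add(11, Add(6, Mul(2, 2)))) = Mul(5, Add(11, Add(6, 4))) = Mul(5, Add(11, 10)) = Mul(5, 21) = 105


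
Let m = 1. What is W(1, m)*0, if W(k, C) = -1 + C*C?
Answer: 0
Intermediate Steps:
W(k, C) = -1 + C**2
W(1, m)*0 = (-1 + 1**2)*0 = (-1 + 1)*0 = 0*0 = 0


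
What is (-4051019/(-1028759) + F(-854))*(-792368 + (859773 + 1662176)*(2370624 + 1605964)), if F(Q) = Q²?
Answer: 7524516467690430342542772/1028759 ≈ 7.3142e+18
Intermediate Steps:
(-4051019/(-1028759) + F(-854))*(-792368 + (859773 + 1662176)*(2370624 + 1605964)) = (-4051019/(-1028759) + (-854)²)*(-792368 + (859773 + 1662176)*(2370624 + 1605964)) = (-4051019*(-1/1028759) + 729316)*(-792368 + 2521949*3976588) = (4051019/1028759 + 729316)*(-792368 + 10028752130012) = (750294449863/1028759)*10028751337644 = 7524516467690430342542772/1028759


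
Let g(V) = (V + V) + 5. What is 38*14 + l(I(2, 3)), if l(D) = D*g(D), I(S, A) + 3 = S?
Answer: 529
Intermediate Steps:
I(S, A) = -3 + S
g(V) = 5 + 2*V (g(V) = 2*V + 5 = 5 + 2*V)
l(D) = D*(5 + 2*D)
38*14 + l(I(2, 3)) = 38*14 + (-3 + 2)*(5 + 2*(-3 + 2)) = 532 - (5 + 2*(-1)) = 532 - (5 - 2) = 532 - 1*3 = 532 - 3 = 529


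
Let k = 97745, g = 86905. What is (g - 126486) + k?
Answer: 58164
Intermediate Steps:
(g - 126486) + k = (86905 - 126486) + 97745 = -39581 + 97745 = 58164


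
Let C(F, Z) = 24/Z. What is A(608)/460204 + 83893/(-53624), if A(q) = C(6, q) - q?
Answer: -367084706749/234440803312 ≈ -1.5658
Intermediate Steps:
A(q) = -q + 24/q (A(q) = 24/q - q = -q + 24/q)
A(608)/460204 + 83893/(-53624) = (-1*608 + 24/608)/460204 + 83893/(-53624) = (-608 + 24*(1/608))*(1/460204) + 83893*(-1/53624) = (-608 + 3/76)*(1/460204) - 83893/53624 = -46205/76*1/460204 - 83893/53624 = -46205/34975504 - 83893/53624 = -367084706749/234440803312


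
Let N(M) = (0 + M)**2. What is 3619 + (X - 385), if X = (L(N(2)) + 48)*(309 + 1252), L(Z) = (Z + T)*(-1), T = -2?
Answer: 75040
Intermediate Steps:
N(M) = M**2
L(Z) = 2 - Z (L(Z) = (Z - 2)*(-1) = (-2 + Z)*(-1) = 2 - Z)
X = 71806 (X = ((2 - 1*2**2) + 48)*(309 + 1252) = ((2 - 1*4) + 48)*1561 = ((2 - 4) + 48)*1561 = (-2 + 48)*1561 = 46*1561 = 71806)
3619 + (X - 385) = 3619 + (71806 - 385) = 3619 + 71421 = 75040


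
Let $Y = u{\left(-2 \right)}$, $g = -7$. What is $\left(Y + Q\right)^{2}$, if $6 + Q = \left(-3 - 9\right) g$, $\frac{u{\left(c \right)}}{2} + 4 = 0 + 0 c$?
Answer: $4900$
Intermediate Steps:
$u{\left(c \right)} = -8$ ($u{\left(c \right)} = -8 + 2 \left(0 + 0 c\right) = -8 + 2 \left(0 + 0\right) = -8 + 2 \cdot 0 = -8 + 0 = -8$)
$Q = 78$ ($Q = -6 + \left(-3 - 9\right) \left(-7\right) = -6 - -84 = -6 + 84 = 78$)
$Y = -8$
$\left(Y + Q\right)^{2} = \left(-8 + 78\right)^{2} = 70^{2} = 4900$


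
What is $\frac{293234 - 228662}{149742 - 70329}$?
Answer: $\frac{21524}{26471} \approx 0.81312$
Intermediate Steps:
$\frac{293234 - 228662}{149742 - 70329} = \frac{64572}{79413} = 64572 \cdot \frac{1}{79413} = \frac{21524}{26471}$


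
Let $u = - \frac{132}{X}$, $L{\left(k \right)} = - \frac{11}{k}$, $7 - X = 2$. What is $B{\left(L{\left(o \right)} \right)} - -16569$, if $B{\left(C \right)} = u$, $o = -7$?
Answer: $\frac{82713}{5} \approx 16543.0$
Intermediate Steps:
$X = 5$ ($X = 7 - 2 = 5$)
$u = - \frac{132}{5} \approx -26.4$
$B{\left(C \right)} = - \frac{132}{5}$
$B{\left(L{\left(o \right)} \right)} - -16569 = - \frac{132}{5} - -16569 = - \frac{132}{5} + 16569 = \frac{82713}{5}$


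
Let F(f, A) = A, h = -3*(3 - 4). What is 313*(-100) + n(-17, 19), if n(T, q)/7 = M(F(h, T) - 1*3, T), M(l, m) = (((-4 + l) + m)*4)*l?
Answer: -8340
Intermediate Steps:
h = 3 (h = -3*(-1) = 3)
M(l, m) = l*(-16 + 4*l + 4*m) (M(l, m) = ((-4 + l + m)*4)*l = (-16 + 4*l + 4*m)*l = l*(-16 + 4*l + 4*m))
n(T, q) = 28*(-7 + 2*T)*(-3 + T) (n(T, q) = 7*(4*(T - 1*3)*(-4 + (T - 1*3) + T)) = 7*(4*(T - 3)*(-4 + (T - 3) + T)) = 7*(4*(-3 + T)*(-4 + (-3 + T) + T)) = 7*(4*(-3 + T)*(-7 + 2*T)) = 7*(4*(-7 + 2*T)*(-3 + T)) = 28*(-7 + 2*T)*(-3 + T))
313*(-100) + n(-17, 19) = 313*(-100) + 28*(-7 + 2*(-17))*(-3 - 17) = -31300 + 28*(-7 - 34)*(-20) = -31300 + 28*(-41)*(-20) = -31300 + 22960 = -8340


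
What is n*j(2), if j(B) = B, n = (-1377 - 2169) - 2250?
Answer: -11592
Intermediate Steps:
n = -5796 (n = -3546 - 2250 = -5796)
n*j(2) = -5796*2 = -11592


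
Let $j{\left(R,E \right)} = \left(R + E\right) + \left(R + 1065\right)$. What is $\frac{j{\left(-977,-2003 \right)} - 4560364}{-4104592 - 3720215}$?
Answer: $\frac{4563256}{7824807} \approx 0.58318$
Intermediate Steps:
$j{\left(R,E \right)} = 1065 + E + 2 R$ ($j{\left(R,E \right)} = \left(E + R\right) + \left(1065 + R\right) = 1065 + E + 2 R$)
$\frac{j{\left(-977,-2003 \right)} - 4560364}{-4104592 - 3720215} = \frac{\left(1065 - 2003 + 2 \left(-977\right)\right) - 4560364}{-4104592 - 3720215} = \frac{\left(1065 - 2003 - 1954\right) - 4560364}{-7824807} = \left(-2892 - 4560364\right) \left(- \frac{1}{7824807}\right) = \left(-4563256\right) \left(- \frac{1}{7824807}\right) = \frac{4563256}{7824807}$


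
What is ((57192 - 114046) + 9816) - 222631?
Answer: -269669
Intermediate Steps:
((57192 - 114046) + 9816) - 222631 = (-56854 + 9816) - 222631 = -47038 - 222631 = -269669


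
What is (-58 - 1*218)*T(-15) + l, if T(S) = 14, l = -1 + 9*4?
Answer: -3829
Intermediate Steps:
l = 35 (l = -1 + 36 = 35)
(-58 - 1*218)*T(-15) + l = (-58 - 1*218)*14 + 35 = (-58 - 218)*14 + 35 = -276*14 + 35 = -3864 + 35 = -3829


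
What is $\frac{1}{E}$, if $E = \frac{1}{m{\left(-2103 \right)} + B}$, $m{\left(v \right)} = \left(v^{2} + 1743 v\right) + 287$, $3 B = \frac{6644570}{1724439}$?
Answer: $\frac{3918106220909}{5173317} \approx 7.5737 \cdot 10^{5}$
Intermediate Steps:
$B = \frac{6644570}{5173317}$ ($B = \frac{6644570 \cdot \frac{1}{1724439}}{3} = \frac{1}{3} \cdot \frac{6644570}{1724439} = \frac{6644570}{5173317} \approx 1.2844$)
$m{\left(v \right)} = 287 + v^{2} + 1743 v$
$E = \frac{5173317}{3918106220909}$ ($E = \frac{1}{\left(287 + \left(-2103\right)^{2} + 1743 \left(-2103\right)\right) + \frac{6644570}{5173317}} = \frac{1}{\left(287 + 4422609 - 3665529\right) + \frac{6644570}{5173317}} = \frac{1}{757367 + \frac{6644570}{5173317}} = \frac{1}{\frac{3918106220909}{5173317}} = \frac{5173317}{3918106220909} \approx 1.3204 \cdot 10^{-6}$)
$\frac{1}{E} = \frac{1}{\frac{5173317}{3918106220909}} = \frac{3918106220909}{5173317}$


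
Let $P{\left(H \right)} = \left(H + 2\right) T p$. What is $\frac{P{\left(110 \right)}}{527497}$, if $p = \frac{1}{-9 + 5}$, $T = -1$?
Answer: $\frac{28}{527497} \approx 5.3081 \cdot 10^{-5}$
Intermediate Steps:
$p = - \frac{1}{4}$ ($p = \frac{1}{-4} = - \frac{1}{4} \approx -0.25$)
$P{\left(H \right)} = \frac{1}{2} + \frac{H}{4}$ ($P{\left(H \right)} = \left(H + 2\right) \left(-1\right) \left(- \frac{1}{4}\right) = \left(2 + H\right) \left(-1\right) \left(- \frac{1}{4}\right) = \left(-2 - H\right) \left(- \frac{1}{4}\right) = \frac{1}{2} + \frac{H}{4}$)
$\frac{P{\left(110 \right)}}{527497} = \frac{\frac{1}{2} + \frac{1}{4} \cdot 110}{527497} = \left(\frac{1}{2} + \frac{55}{2}\right) \frac{1}{527497} = 28 \cdot \frac{1}{527497} = \frac{28}{527497}$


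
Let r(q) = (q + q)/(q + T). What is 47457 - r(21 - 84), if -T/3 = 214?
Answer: 11152353/235 ≈ 47457.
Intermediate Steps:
T = -642 (T = -3*214 = -642)
r(q) = 2*q/(-642 + q) (r(q) = (q + q)/(q - 642) = (2*q)/(-642 + q) = 2*q/(-642 + q))
47457 - r(21 - 84) = 47457 - 2*(21 - 84)/(-642 + (21 - 84)) = 47457 - 2*(-63)/(-642 - 63) = 47457 - 2*(-63)/(-705) = 47457 - 2*(-63)*(-1)/705 = 47457 - 1*42/235 = 47457 - 42/235 = 11152353/235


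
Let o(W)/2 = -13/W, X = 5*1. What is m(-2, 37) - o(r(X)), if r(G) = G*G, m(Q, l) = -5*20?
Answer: -2474/25 ≈ -98.960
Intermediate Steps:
m(Q, l) = -100
X = 5
r(G) = G**2
o(W) = -26/W (o(W) = 2*(-13/W) = -26/W)
m(-2, 37) - o(r(X)) = -100 - (-26)/(5**2) = -100 - (-26)/25 = -100 - 1*(-26/25) = -100 + 26/25 = -2474/25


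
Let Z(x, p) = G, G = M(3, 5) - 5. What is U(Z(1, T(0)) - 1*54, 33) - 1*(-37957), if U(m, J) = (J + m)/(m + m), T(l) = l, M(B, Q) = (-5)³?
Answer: 13968327/368 ≈ 37957.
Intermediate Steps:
M(B, Q) = -125
G = -130 (G = -125 - 5 = -130)
Z(x, p) = -130
U(m, J) = (J + m)/(2*m) (U(m, J) = (J + m)/((2*m)) = (J + m)*(1/(2*m)) = (J + m)/(2*m))
U(Z(1, T(0)) - 1*54, 33) - 1*(-37957) = (33 + (-130 - 1*54))/(2*(-130 - 1*54)) - 1*(-37957) = (33 + (-130 - 54))/(2*(-130 - 54)) + 37957 = (½)*(33 - 184)/(-184) + 37957 = (½)*(-1/184)*(-151) + 37957 = 151/368 + 37957 = 13968327/368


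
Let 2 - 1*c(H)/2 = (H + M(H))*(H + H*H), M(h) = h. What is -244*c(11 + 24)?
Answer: 43040624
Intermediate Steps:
c(H) = 4 - 4*H*(H + H**2) (c(H) = 4 - 2*(H + H)*(H + H*H) = 4 - 2*2*H*(H + H**2) = 4 - 4*H*(H + H**2))
-244*c(11 + 24) = -244*(4 - 4*(11 + 24)**2 - 4*(11 + 24)**3) = -244*(4 - 4*35**2 - 4*35**3) = -244*(4 - 4*1225 - 4*42875) = -244*(4 - 4900 - 171500) = -244*(-176396) = 43040624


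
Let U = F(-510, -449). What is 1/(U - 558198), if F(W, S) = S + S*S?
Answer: -1/357046 ≈ -2.8008e-6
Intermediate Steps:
F(W, S) = S + S**2
U = 201152 (U = -449*(1 - 449) = -449*(-448) = 201152)
1/(U - 558198) = 1/(201152 - 558198) = 1/(-357046) = -1/357046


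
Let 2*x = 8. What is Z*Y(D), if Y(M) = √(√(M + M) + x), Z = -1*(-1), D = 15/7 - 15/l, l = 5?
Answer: √(196 + 14*I*√21)/7 ≈ 2.0259 + 0.32314*I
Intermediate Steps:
x = 4 (x = (½)*8 = 4)
D = -6/7 (D = 15/7 - 15/5 = 15*(⅐) - 15*⅕ = 15/7 - 3 = -6/7 ≈ -0.85714)
Z = 1
Y(M) = √(4 + √2*√M) (Y(M) = √(√(M + M) + 4) = √(√(2*M) + 4) = √(√2*√M + 4) = √(4 + √2*√M))
Z*Y(D) = 1*√(4 + √2*√(-6/7)) = 1*√(4 + √2*(I*√42/7)) = 1*√(4 + 2*I*√21/7) = √(4 + 2*I*√21/7)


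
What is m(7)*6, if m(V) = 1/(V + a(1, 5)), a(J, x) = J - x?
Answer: 2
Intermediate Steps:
m(V) = 1/(-4 + V) (m(V) = 1/(V + (1 - 1*5)) = 1/(V + (1 - 5)) = 1/(V - 4) = 1/(-4 + V))
m(7)*6 = 6/(-4 + 7) = 6/3 = (1/3)*6 = 2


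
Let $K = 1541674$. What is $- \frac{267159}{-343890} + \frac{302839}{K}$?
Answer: $\frac{43001282323}{44180522655} \approx 0.97331$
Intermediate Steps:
$- \frac{267159}{-343890} + \frac{302839}{K} = - \frac{267159}{-343890} + \frac{302839}{1541674} = \left(-267159\right) \left(- \frac{1}{343890}\right) + 302839 \cdot \frac{1}{1541674} = \frac{89053}{114630} + \frac{302839}{1541674} = \frac{43001282323}{44180522655}$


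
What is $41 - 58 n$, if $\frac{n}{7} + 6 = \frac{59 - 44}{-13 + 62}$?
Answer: $\frac{16469}{7} \approx 2352.7$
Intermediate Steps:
$n = - \frac{279}{7}$ ($n = -42 + 7 \frac{59 - 44}{-13 + 62} = -42 + 7 \cdot \frac{15}{49} = -42 + \frac{15}{7} = - \frac{279}{7} \approx -39.857$)
$41 - 58 n = 41 - - \frac{16182}{7} = 41 + \frac{16182}{7} = \frac{16469}{7}$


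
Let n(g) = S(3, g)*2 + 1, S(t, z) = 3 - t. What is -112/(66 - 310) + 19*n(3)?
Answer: 1187/61 ≈ 19.459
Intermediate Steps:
n(g) = 1 (n(g) = (3 - 1*3)*2 + 1 = (3 - 3)*2 + 1 = 0*2 + 1 = 0 + 1 = 1)
-112/(66 - 310) + 19*n(3) = -112/(66 - 310) + 19*1 = -112/(-244) + 19 = -112*(-1/244) + 19 = 28/61 + 19 = 1187/61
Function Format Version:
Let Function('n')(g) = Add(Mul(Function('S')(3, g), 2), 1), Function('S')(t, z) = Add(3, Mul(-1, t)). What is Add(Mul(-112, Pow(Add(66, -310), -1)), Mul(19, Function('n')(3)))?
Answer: Rational(1187, 61) ≈ 19.459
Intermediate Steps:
Function('n')(g) = 1 (Function('n')(g) = Add(Mul(Add(3, Mul(-1, 3)), 2), 1) = Add(Mul(Add(3, -3), 2), 1) = Add(Mul(0, 2), 1) = Add(0, 1) = 1)
Add(Mul(-112, Pow(Add(66, -310), -1)), Mul(19, Function('n')(3))) = Add(Mul(-112, Pow(Add(66, -310), -1)), Mul(19, 1)) = Add(Mul(-112, Pow(-244, -1)), 19) = Add(Mul(-112, Rational(-1, 244)), 19) = Add(Rational(28, 61), 19) = Rational(1187, 61)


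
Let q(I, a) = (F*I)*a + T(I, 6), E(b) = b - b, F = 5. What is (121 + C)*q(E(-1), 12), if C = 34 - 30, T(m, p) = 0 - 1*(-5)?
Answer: 625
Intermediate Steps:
T(m, p) = 5 (T(m, p) = 0 + 5 = 5)
E(b) = 0
C = 4
q(I, a) = 5 + 5*I*a (q(I, a) = (5*I)*a + 5 = 5*I*a + 5 = 5 + 5*I*a)
(121 + C)*q(E(-1), 12) = (121 + 4)*(5 + 5*0*12) = 125*(5 + 0) = 125*5 = 625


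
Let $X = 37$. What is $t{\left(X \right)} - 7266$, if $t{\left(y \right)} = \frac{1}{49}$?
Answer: $- \frac{356033}{49} \approx -7266.0$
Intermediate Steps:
$t{\left(y \right)} = \frac{1}{49}$
$t{\left(X \right)} - 7266 = \frac{1}{49} - 7266 = - \frac{356033}{49}$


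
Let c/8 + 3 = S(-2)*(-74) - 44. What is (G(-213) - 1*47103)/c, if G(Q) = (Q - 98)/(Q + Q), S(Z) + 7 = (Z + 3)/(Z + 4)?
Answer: -20065567/1479072 ≈ -13.566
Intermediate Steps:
S(Z) = -7 + (3 + Z)/(4 + Z) (S(Z) = -7 + (Z + 3)/(Z + 4) = -7 + (3 + Z)/(4 + Z))
G(Q) = (-98 + Q)/(2*Q) (G(Q) = (-98 + Q)/((2*Q)) = (-98 + Q)*(1/(2*Q)) = (-98 + Q)/(2*Q))
c = 3472 (c = -24 + 8*(((-25 - 6*(-2))/(4 - 2))*(-74) - 44) = -24 + 8*(((-25 + 12)/2)*(-74) - 44) = -24 + 8*(((½)*(-13))*(-74) - 44) = -24 + 8*(-13/2*(-74) - 44) = -24 + 8*(481 - 44) = -24 + 8*437 = -24 + 3496 = 3472)
(G(-213) - 1*47103)/c = ((½)*(-98 - 213)/(-213) - 1*47103)/3472 = ((½)*(-1/213)*(-311) - 47103)*(1/3472) = (311/426 - 47103)*(1/3472) = -20065567/426*1/3472 = -20065567/1479072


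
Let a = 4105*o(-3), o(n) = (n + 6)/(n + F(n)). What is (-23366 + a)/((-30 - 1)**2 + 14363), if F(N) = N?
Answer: -50837/30648 ≈ -1.6587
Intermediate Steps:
o(n) = (6 + n)/(2*n) (o(n) = (n + 6)/(n + n) = (6 + n)/((2*n)) = (6 + n)*(1/(2*n)) = (6 + n)/(2*n))
a = -4105/2 (a = 4105*((1/2)*(6 - 3)/(-3)) = 4105*((1/2)*(-1/3)*3) = 4105*(-1/2) = -4105/2 ≈ -2052.5)
(-23366 + a)/((-30 - 1)**2 + 14363) = (-23366 - 4105/2)/((-30 - 1)**2 + 14363) = -50837/(2*((-31)**2 + 14363)) = -50837/(2*(961 + 14363)) = -50837/2/15324 = -50837/2*1/15324 = -50837/30648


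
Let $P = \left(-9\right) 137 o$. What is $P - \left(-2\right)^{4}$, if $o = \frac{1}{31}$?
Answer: $- \frac{1729}{31} \approx -55.774$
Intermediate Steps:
$o = \frac{1}{31} \approx 0.032258$
$P = - \frac{1233}{31}$ ($P = \left(-9\right) 137 \cdot \frac{1}{31} = \left(-1233\right) \frac{1}{31} = - \frac{1233}{31} \approx -39.774$)
$P - \left(-2\right)^{4} = - \frac{1233}{31} - \left(-2\right)^{4} = - \frac{1233}{31} - 16 = - \frac{1729}{31}$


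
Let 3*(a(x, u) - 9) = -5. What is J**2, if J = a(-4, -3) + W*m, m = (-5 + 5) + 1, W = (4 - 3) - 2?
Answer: 361/9 ≈ 40.111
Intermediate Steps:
W = -1 (W = 1 - 2 = -1)
a(x, u) = 22/3 (a(x, u) = 9 + (1/3)*(-5) = 9 - 5/3 = 22/3)
m = 1 (m = 0 + 1 = 1)
J = 19/3 (J = 22/3 - 1*1 = 22/3 - 1 = 19/3 ≈ 6.3333)
J**2 = (19/3)**2 = 361/9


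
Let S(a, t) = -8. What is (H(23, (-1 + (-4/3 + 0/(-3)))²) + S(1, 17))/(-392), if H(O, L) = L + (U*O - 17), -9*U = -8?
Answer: -1/441 ≈ -0.0022676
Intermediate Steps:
U = 8/9 (U = -⅑*(-8) = 8/9 ≈ 0.88889)
H(O, L) = -17 + L + 8*O/9 (H(O, L) = L + (8*O/9 - 17) = L + (-17 + 8*O/9) = -17 + L + 8*O/9)
(H(23, (-1 + (-4/3 + 0/(-3)))²) + S(1, 17))/(-392) = ((-17 + (-1 + (-4/3 + 0/(-3)))² + (8/9)*23) - 8)/(-392) = ((-17 + (-1 + (-4*⅓ + 0*(-⅓)))² + 184/9) - 8)*(-1/392) = ((-17 + (-1 + (-4/3 + 0))² + 184/9) - 8)*(-1/392) = ((-17 + (-1 - 4/3)² + 184/9) - 8)*(-1/392) = ((-17 + (-7/3)² + 184/9) - 8)*(-1/392) = ((-17 + 49/9 + 184/9) - 8)*(-1/392) = (80/9 - 8)*(-1/392) = (8/9)*(-1/392) = -1/441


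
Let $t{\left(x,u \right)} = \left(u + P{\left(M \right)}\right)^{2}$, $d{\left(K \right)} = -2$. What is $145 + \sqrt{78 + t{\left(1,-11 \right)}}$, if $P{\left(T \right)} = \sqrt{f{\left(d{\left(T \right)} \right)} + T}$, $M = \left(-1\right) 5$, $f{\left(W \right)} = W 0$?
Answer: $145 + \sqrt{194 - 22 i \sqrt{5}} \approx 159.04 - 1.7521 i$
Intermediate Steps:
$f{\left(W \right)} = 0$
$M = -5$
$P{\left(T \right)} = \sqrt{T}$ ($P{\left(T \right)} = \sqrt{0 + T} = \sqrt{T}$)
$t{\left(x,u \right)} = \left(u + i \sqrt{5}\right)^{2}$ ($t{\left(x,u \right)} = \left(u + \sqrt{-5}\right)^{2} = \left(u + i \sqrt{5}\right)^{2}$)
$145 + \sqrt{78 + t{\left(1,-11 \right)}} = 145 + \sqrt{78 + \left(-11 + i \sqrt{5}\right)^{2}}$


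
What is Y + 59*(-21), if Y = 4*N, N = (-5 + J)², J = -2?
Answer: -1043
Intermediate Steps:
N = 49 (N = (-5 - 2)² = (-7)² = 49)
Y = 196 (Y = 4*49 = 196)
Y + 59*(-21) = 196 + 59*(-21) = 196 - 1239 = -1043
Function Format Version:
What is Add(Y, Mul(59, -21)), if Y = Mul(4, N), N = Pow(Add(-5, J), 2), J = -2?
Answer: -1043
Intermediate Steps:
N = 49 (N = Pow(Add(-5, -2), 2) = Pow(-7, 2) = 49)
Y = 196 (Y = Mul(4, 49) = 196)
Add(Y, Mul(59, -21)) = Add(196, Mul(59, -21)) = Add(196, -1239) = -1043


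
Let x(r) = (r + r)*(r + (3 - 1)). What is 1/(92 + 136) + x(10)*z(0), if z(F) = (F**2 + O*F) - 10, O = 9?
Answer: -547199/228 ≈ -2400.0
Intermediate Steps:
x(r) = 2*r*(2 + r) (x(r) = (2*r)*(r + 2) = (2*r)*(2 + r) = 2*r*(2 + r))
z(F) = -10 + F**2 + 9*F (z(F) = (F**2 + 9*F) - 10 = -10 + F**2 + 9*F)
1/(92 + 136) + x(10)*z(0) = 1/(92 + 136) + (2*10*(2 + 10))*(-10 + 0**2 + 9*0) = 1/228 + (2*10*12)*(-10 + 0 + 0) = 1/228 + 240*(-10) = 1/228 - 2400 = -547199/228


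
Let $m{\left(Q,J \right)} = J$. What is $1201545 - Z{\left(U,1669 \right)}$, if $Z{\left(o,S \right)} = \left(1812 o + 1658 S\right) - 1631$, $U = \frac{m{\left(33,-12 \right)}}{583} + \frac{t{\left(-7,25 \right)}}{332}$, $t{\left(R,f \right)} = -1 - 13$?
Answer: $- \frac{75676151976}{48389} \approx -1.5639 \cdot 10^{6}$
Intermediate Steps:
$t{\left(R,f \right)} = -14$
$U = - \frac{6073}{96778}$ ($U = - \frac{12}{583} - \frac{14}{332} = \left(-12\right) \frac{1}{583} - \frac{7}{166} = - \frac{12}{583} - \frac{7}{166} = - \frac{6073}{96778} \approx -0.062752$)
$Z{\left(o,S \right)} = -1631 + 1658 S + 1812 o$ ($Z{\left(o,S \right)} = \left(1658 S + 1812 o\right) - 1631 = -1631 + 1658 S + 1812 o$)
$1201545 - Z{\left(U,1669 \right)} = 1201545 - \left(-1631 + 1658 \cdot 1669 + 1812 \left(- \frac{6073}{96778}\right)\right) = 1201545 - \left(-1631 + 2767202 - \frac{5502138}{48389}\right) = 1201545 - \frac{133817712981}{48389} = - \frac{75676151976}{48389}$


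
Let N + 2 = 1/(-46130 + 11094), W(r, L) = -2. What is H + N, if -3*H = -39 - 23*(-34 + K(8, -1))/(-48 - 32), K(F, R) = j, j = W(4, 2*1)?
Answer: 1265673/87590 ≈ 14.450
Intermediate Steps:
j = -2
K(F, R) = -2
H = 329/20 (H = -(-39 - 23*(-34 - 2)/(-48 - 32))/3 = -(-39 - (-828)/(-80))/3 = -(-39 - (-828)*(-1)/80)/3 = -(-39 - 23*9/20)/3 = -(-39 - 207/20)/3 = -⅓*(-987/20) = 329/20 ≈ 16.450)
N = -70073/35036 (N = -2 + 1/(-46130 + 11094) = -2 + 1/(-35036) = -2 - 1/35036 = -70073/35036 ≈ -2.0000)
H + N = 329/20 - 70073/35036 = 1265673/87590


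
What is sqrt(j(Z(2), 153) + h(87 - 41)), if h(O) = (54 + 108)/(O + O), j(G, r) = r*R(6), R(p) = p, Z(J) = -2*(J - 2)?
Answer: 3*sqrt(216246)/46 ≈ 30.328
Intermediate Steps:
Z(J) = 4 - 2*J (Z(J) = -2*(-2 + J) = 4 - 2*J)
j(G, r) = 6*r (j(G, r) = r*6 = 6*r)
h(O) = 81/O (h(O) = 162/((2*O)) = 162*(1/(2*O)) = 81/O)
sqrt(j(Z(2), 153) + h(87 - 41)) = sqrt(6*153 + 81/(87 - 41)) = sqrt(918 + 81/46) = sqrt(42309/46) = 3*sqrt(216246)/46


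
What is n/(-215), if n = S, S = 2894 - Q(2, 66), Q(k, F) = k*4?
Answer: -2886/215 ≈ -13.423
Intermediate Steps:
Q(k, F) = 4*k
S = 2886 (S = 2894 - 4*2 = 2894 - 1*8 = 2894 - 8 = 2886)
n = 2886
n/(-215) = 2886/(-215) = 2886*(-1/215) = -2886/215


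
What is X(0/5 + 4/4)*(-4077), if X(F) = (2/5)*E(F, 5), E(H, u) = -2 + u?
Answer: -24462/5 ≈ -4892.4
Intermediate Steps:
X(F) = 6/5 (X(F) = (2/5)*(-2 + 5) = ((1/5)*2)*3 = (2/5)*3 = 6/5)
X(0/5 + 4/4)*(-4077) = (6/5)*(-4077) = -24462/5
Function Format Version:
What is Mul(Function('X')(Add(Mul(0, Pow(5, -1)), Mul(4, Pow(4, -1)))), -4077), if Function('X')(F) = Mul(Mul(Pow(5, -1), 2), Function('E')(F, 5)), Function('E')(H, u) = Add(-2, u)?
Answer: Rational(-24462, 5) ≈ -4892.4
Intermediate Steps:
Function('X')(F) = Rational(6, 5) (Function('X')(F) = Mul(Mul(Pow(5, -1), 2), Add(-2, 5)) = Mul(Mul(Rational(1, 5), 2), 3) = Mul(Rational(2, 5), 3) = Rational(6, 5))
Mul(Function('X')(Add(Mul(0, Pow(5, -1)), Mul(4, Pow(4, -1)))), -4077) = Mul(Rational(6, 5), -4077) = Rational(-24462, 5)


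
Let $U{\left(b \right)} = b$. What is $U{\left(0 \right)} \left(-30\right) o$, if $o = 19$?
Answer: $0$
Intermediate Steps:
$U{\left(0 \right)} \left(-30\right) o = 0 \left(-30\right) 19 = 0 \cdot 19 = 0$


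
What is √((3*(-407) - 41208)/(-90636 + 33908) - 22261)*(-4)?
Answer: -I*√17908739989378/7091 ≈ -596.79*I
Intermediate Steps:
√((3*(-407) - 41208)/(-90636 + 33908) - 22261)*(-4) = √((-1221 - 41208)/(-56728) - 22261)*(-4) = √(-42429*(-1/56728) - 22261)*(-4) = √(42429/56728 - 22261)*(-4) = √(-1262779579/56728)*(-4) = (I*√17908739989378/28364)*(-4) = -I*√17908739989378/7091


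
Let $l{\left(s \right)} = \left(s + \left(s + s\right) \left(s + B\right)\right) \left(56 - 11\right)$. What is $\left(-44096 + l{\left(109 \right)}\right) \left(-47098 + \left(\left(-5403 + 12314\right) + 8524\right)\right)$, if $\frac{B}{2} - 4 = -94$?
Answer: $23294500763$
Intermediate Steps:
$B = -180$ ($B = 8 + 2 \left(-94\right) = 8 - 188 = -180$)
$l{\left(s \right)} = 45 s + 90 s \left(-180 + s\right)$ ($l{\left(s \right)} = \left(s + \left(s + s\right) \left(s - 180\right)\right) \left(56 - 11\right) = \left(s + 2 s \left(-180 + s\right)\right) 45 = 45 s + 90 s \left(-180 + s\right)$)
$\left(-44096 + l{\left(109 \right)}\right) \left(-47098 + \left(\left(-5403 + 12314\right) + 8524\right)\right) = \left(-44096 + 45 \cdot 109 \left(-359 + 2 \cdot 109\right)\right) \left(-47098 + \left(\left(-5403 + 12314\right) + 8524\right)\right) = \left(-44096 + 45 \cdot 109 \left(-359 + 218\right)\right) \left(-47098 + \left(6911 + 8524\right)\right) = \left(-44096 + 45 \cdot 109 \left(-141\right)\right) \left(-47098 + 15435\right) = \left(-44096 - 691605\right) \left(-31663\right) = \left(-735701\right) \left(-31663\right) = 23294500763$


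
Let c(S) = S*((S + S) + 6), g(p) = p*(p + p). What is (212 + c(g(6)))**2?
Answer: 121264144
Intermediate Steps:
g(p) = 2*p**2 (g(p) = p*(2*p) = 2*p**2)
c(S) = S*(6 + 2*S) (c(S) = S*(2*S + 6) = S*(6 + 2*S))
(212 + c(g(6)))**2 = (212 + 2*(2*6**2)*(3 + 2*6**2))**2 = (212 + 2*(2*36)*(3 + 2*36))**2 = (212 + 2*72*(3 + 72))**2 = (212 + 2*72*75)**2 = (212 + 10800)**2 = 11012**2 = 121264144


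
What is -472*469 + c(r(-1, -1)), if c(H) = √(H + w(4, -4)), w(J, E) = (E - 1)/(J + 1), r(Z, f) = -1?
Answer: -221368 + I*√2 ≈ -2.2137e+5 + 1.4142*I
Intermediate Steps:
w(J, E) = (-1 + E)/(1 + J)
c(H) = √(-1 + H) (c(H) = √(H + (-1 - 4)/(1 + 4)) = √(H - 5/5) = √(H + (⅕)*(-5)) = √(H - 1) = √(-1 + H))
-472*469 + c(r(-1, -1)) = -472*469 + √(-1 - 1) = -221368 + √(-2) = -221368 + I*√2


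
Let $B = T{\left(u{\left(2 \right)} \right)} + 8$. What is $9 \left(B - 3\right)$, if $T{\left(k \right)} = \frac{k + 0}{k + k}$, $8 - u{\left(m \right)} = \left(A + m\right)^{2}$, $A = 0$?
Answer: $\frac{99}{2} \approx 49.5$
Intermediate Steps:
$u{\left(m \right)} = 8 - m^{2}$ ($u{\left(m \right)} = 8 - \left(0 + m\right)^{2} = 8 - m^{2}$)
$T{\left(k \right)} = \frac{1}{2}$ ($T{\left(k \right)} = \frac{k}{2 k} = k \frac{1}{2 k} = \frac{1}{2}$)
$B = \frac{17}{2}$ ($B = \frac{1}{2} + 8 = \frac{17}{2} \approx 8.5$)
$9 \left(B - 3\right) = 9 \left(\frac{17}{2} - 3\right) = 9 \cdot \frac{11}{2} = \frac{99}{2}$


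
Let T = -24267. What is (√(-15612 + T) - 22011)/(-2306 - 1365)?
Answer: 22011/3671 - 3*I*√4431/3671 ≈ 5.9959 - 0.054399*I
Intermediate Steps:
(√(-15612 + T) - 22011)/(-2306 - 1365) = (√(-15612 - 24267) - 22011)/(-2306 - 1365) = (√(-39879) - 22011)/(-3671) = (3*I*√4431 - 22011)*(-1/3671) = (-22011 + 3*I*√4431)*(-1/3671) = 22011/3671 - 3*I*√4431/3671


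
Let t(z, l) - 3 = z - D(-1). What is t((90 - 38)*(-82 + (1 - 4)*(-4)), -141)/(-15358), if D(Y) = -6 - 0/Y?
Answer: 3631/15358 ≈ 0.23642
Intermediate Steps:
D(Y) = -6 (D(Y) = -6 - 1*0 = -6 + 0 = -6)
t(z, l) = 9 + z (t(z, l) = 3 + (z - 1*(-6)) = 3 + (z + 6) = 3 + (6 + z) = 9 + z)
t((90 - 38)*(-82 + (1 - 4)*(-4)), -141)/(-15358) = (9 + (90 - 38)*(-82 + (1 - 4)*(-4)))/(-15358) = (9 + 52*(-82 - 3*(-4)))*(-1/15358) = (9 + 52*(-82 + 12))*(-1/15358) = (9 + 52*(-70))*(-1/15358) = (9 - 3640)*(-1/15358) = -3631*(-1/15358) = 3631/15358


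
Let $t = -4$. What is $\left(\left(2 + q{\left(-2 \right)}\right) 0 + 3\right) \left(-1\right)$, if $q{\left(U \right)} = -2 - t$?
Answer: $-3$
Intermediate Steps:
$q{\left(U \right)} = 2$ ($q{\left(U \right)} = -2 - -4 = -2 + 4 = 2$)
$\left(\left(2 + q{\left(-2 \right)}\right) 0 + 3\right) \left(-1\right) = \left(\left(2 + 2\right) 0 + 3\right) \left(-1\right) = \left(4 \cdot 0 + 3\right) \left(-1\right) = \left(0 + 3\right) \left(-1\right) = 3 \left(-1\right) = -3$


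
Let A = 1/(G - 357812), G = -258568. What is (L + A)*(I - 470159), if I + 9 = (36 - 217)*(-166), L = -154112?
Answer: 20903936488248221/308190 ≈ 6.7828e+10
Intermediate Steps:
A = -1/616380 (A = 1/(-258568 - 357812) = 1/(-616380) = -1/616380 ≈ -1.6224e-6)
I = 30037 (I = -9 + (36 - 217)*(-166) = -9 - 181*(-166) = -9 + 30046 = 30037)
(L + A)*(I - 470159) = (-154112 - 1/616380)*(30037 - 470159) = -94991554561/616380*(-440122) = 20903936488248221/308190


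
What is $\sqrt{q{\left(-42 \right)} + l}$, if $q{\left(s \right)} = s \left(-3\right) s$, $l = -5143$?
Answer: $i \sqrt{10435} \approx 102.15 i$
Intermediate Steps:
$q{\left(s \right)} = - 3 s^{2}$ ($q{\left(s \right)} = - 3 s s = - 3 s^{2}$)
$\sqrt{q{\left(-42 \right)} + l} = \sqrt{- 3 \left(-42\right)^{2} - 5143} = \sqrt{\left(-3\right) 1764 - 5143} = \sqrt{-5292 - 5143} = \sqrt{-10435} = i \sqrt{10435}$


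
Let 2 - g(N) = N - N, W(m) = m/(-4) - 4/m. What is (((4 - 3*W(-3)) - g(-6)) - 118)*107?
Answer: -52323/4 ≈ -13081.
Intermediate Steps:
W(m) = -4/m - m/4 (W(m) = m*(-¼) - 4/m = -m/4 - 4/m = -4/m - m/4)
g(N) = 2 (g(N) = 2 - (N - N) = 2 - 1*0 = 2 + 0 = 2)
(((4 - 3*W(-3)) - g(-6)) - 118)*107 = (((4 - 3*(-4/(-3) - ¼*(-3))) - 1*2) - 118)*107 = (((4 - 3*(-4*(-⅓) + ¾)) - 2) - 118)*107 = (((4 - 3*(4/3 + ¾)) - 2) - 118)*107 = (((4 - 3*25/12) - 2) - 118)*107 = (((4 - 25/4) - 2) - 118)*107 = ((-9/4 - 2) - 118)*107 = (-17/4 - 118)*107 = -489/4*107 = -52323/4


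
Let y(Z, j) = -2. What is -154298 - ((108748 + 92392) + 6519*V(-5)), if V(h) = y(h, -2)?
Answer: -342400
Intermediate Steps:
V(h) = -2
-154298 - ((108748 + 92392) + 6519*V(-5)) = -154298 - ((108748 + 92392) + 6519*(-2)) = -154298 - (201140 - 13038) = -154298 - 1*188102 = -154298 - 188102 = -342400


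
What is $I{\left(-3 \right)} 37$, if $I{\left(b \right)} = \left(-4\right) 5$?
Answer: $-740$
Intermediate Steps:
$I{\left(b \right)} = -20$
$I{\left(-3 \right)} 37 = \left(-20\right) 37 = -740$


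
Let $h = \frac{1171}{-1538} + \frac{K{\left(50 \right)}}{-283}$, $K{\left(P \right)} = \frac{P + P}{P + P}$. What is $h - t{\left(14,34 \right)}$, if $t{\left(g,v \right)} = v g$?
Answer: $- \frac{207513835}{435254} \approx -476.76$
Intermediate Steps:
$K{\left(P \right)} = 1$ ($K{\left(P \right)} = \frac{2 P}{2 P} = 2 P \frac{1}{2 P} = 1$)
$t{\left(g,v \right)} = g v$
$h = - \frac{332931}{435254}$ ($h = \frac{1171}{-1538} + 1 \frac{1}{-283} = 1171 \left(- \frac{1}{1538}\right) + 1 \left(- \frac{1}{283}\right) = - \frac{1171}{1538} - \frac{1}{283} = - \frac{332931}{435254} \approx -0.76491$)
$h - t{\left(14,34 \right)} = - \frac{332931}{435254} - 14 \cdot 34 = - \frac{332931}{435254} - 476 = - \frac{207513835}{435254}$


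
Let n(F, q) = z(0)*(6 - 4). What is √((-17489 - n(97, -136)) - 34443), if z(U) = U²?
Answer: 2*I*√12983 ≈ 227.89*I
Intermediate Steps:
n(F, q) = 0 (n(F, q) = 0²*(6 - 4) = 0*2 = 0)
√((-17489 - n(97, -136)) - 34443) = √((-17489 - 1*0) - 34443) = √((-17489 + 0) - 34443) = √(-17489 - 34443) = √(-51932) = 2*I*√12983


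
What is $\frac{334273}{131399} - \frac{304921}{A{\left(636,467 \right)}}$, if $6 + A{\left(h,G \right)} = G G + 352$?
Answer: $\frac{32950608276}{28702140565} \approx 1.148$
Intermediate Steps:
$A{\left(h,G \right)} = 346 + G^{2}$ ($A{\left(h,G \right)} = -6 + \left(G G + 352\right) = -6 + \left(G^{2} + 352\right) = -6 + \left(352 + G^{2}\right) = 346 + G^{2}$)
$\frac{334273}{131399} - \frac{304921}{A{\left(636,467 \right)}} = \frac{334273}{131399} - \frac{304921}{346 + 467^{2}} = 334273 \cdot \frac{1}{131399} - \frac{304921}{346 + 218089} = \frac{334273}{131399} - \frac{304921}{218435} = \frac{32950608276}{28702140565}$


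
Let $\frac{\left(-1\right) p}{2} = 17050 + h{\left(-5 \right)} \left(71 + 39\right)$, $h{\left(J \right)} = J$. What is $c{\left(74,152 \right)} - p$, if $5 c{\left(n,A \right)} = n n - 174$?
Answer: $\frac{170302}{5} \approx 34060.0$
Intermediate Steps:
$p = -33000$ ($p = - 2 \left(17050 - 5 \left(71 + 39\right)\right) = - 2 \left(17050 - 550\right) = \left(-2\right) 16500 = -33000$)
$c{\left(n,A \right)} = - \frac{174}{5} + \frac{n^{2}}{5}$ ($c{\left(n,A \right)} = \frac{n n - 174}{5} = \frac{n^{2} - 174}{5} = \frac{-174 + n^{2}}{5} = - \frac{174}{5} + \frac{n^{2}}{5}$)
$c{\left(74,152 \right)} - p = \left(- \frac{174}{5} + \frac{74^{2}}{5}\right) - -33000 = \left(- \frac{174}{5} + \frac{1}{5} \cdot 5476\right) + 33000 = \left(- \frac{174}{5} + \frac{5476}{5}\right) + 33000 = \frac{5302}{5} + 33000 = \frac{170302}{5}$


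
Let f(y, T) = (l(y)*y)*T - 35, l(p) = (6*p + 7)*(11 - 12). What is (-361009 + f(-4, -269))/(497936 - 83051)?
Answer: -342752/414885 ≈ -0.82614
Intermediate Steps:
l(p) = -7 - 6*p (l(p) = (7 + 6*p)*(-1) = -7 - 6*p)
f(y, T) = -35 + T*y*(-7 - 6*y) (f(y, T) = ((-7 - 6*y)*y)*T - 35 = (y*(-7 - 6*y))*T - 35 = T*y*(-7 - 6*y) - 35 = -35 + T*y*(-7 - 6*y))
(-361009 + f(-4, -269))/(497936 - 83051) = (-361009 + (-35 - 1*(-269)*(-4)*(7 + 6*(-4))))/(497936 - 83051) = (-361009 + (-35 - 1*(-269)*(-4)*(7 - 24)))/414885 = (-361009 + (-35 - 1*(-269)*(-4)*(-17)))*(1/414885) = (-361009 + (-35 + 18292))*(1/414885) = (-361009 + 18257)*(1/414885) = -342752*1/414885 = -342752/414885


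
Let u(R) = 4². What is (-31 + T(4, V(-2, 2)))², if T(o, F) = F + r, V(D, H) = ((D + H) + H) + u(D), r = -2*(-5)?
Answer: 9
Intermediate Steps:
u(R) = 16
r = 10
V(D, H) = 16 + D + 2*H (V(D, H) = ((D + H) + H) + 16 = (D + 2*H) + 16 = 16 + D + 2*H)
T(o, F) = 10 + F (T(o, F) = F + 10 = 10 + F)
(-31 + T(4, V(-2, 2)))² = (-31 + (10 + (16 - 2 + 2*2)))² = (-31 + (10 + (16 - 2 + 4)))² = (-31 + (10 + 18))² = (-31 + 28)² = (-3)² = 9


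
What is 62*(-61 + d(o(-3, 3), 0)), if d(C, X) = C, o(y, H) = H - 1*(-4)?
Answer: -3348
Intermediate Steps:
o(y, H) = 4 + H (o(y, H) = H + 4 = 4 + H)
62*(-61 + d(o(-3, 3), 0)) = 62*(-61 + (4 + 3)) = 62*(-61 + 7) = 62*(-54) = -3348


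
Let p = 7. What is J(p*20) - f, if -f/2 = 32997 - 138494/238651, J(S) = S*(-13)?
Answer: 15314912286/238651 ≈ 64173.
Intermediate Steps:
J(S) = -13*S
f = -15749257106/238651 (f = -2*(32997 - 138494/238651) = -2*7874628553/238651 = -15749257106/238651 ≈ -65993.)
J(p*20) - f = -91*20 - 1*(-15749257106/238651) = -13*140 + 15749257106/238651 = -1820 + 15749257106/238651 = 15314912286/238651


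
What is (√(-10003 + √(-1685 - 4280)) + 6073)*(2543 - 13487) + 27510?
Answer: -66435402 - 10944*√(-10003 + I*√5965) ≈ -6.644e+7 - 1.0946e+6*I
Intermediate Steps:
(√(-10003 + √(-1685 - 4280)) + 6073)*(2543 - 13487) + 27510 = (√(-10003 + √(-5965)) + 6073)*(-10944) + 27510 = (√(-10003 + I*√5965) + 6073)*(-10944) + 27510 = (6073 + √(-10003 + I*√5965))*(-10944) + 27510 = (-66462912 - 10944*√(-10003 + I*√5965)) + 27510 = -66435402 - 10944*√(-10003 + I*√5965)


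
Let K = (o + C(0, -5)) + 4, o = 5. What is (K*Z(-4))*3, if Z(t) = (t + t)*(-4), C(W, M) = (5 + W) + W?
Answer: 1344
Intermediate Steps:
C(W, M) = 5 + 2*W
Z(t) = -8*t (Z(t) = (2*t)*(-4) = -8*t)
K = 14 (K = (5 + (5 + 2*0)) + 4 = (5 + (5 + 0)) + 4 = (5 + 5) + 4 = 10 + 4 = 14)
(K*Z(-4))*3 = (14*(-8*(-4)))*3 = (14*32)*3 = 448*3 = 1344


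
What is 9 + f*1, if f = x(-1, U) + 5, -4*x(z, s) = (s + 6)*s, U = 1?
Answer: 49/4 ≈ 12.250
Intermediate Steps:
x(z, s) = -s*(6 + s)/4 (x(z, s) = -(s + 6)*s/4 = -(6 + s)*s/4 = -s*(6 + s)/4)
f = 13/4 (f = -1/4*1*(6 + 1) + 5 = -1/4*1*7 + 5 = -7/4 + 5 = 13/4 ≈ 3.2500)
9 + f*1 = 9 + (13/4)*1 = 9 + 13/4 = 49/4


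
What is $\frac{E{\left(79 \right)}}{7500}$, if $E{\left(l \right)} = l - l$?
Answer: $0$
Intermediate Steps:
$E{\left(l \right)} = 0$
$\frac{E{\left(79 \right)}}{7500} = \frac{0}{7500} = 0 \cdot \frac{1}{7500} = 0$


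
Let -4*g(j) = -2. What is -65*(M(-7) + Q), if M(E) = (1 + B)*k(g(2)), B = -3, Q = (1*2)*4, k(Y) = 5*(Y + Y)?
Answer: 130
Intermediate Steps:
g(j) = 1/2 (g(j) = -1/4*(-2) = 1/2)
k(Y) = 10*Y (k(Y) = 5*(2*Y) = 10*Y)
Q = 8 (Q = 2*4 = 8)
M(E) = -10 (M(E) = (1 - 3)*(10*(1/2)) = -2*5 = -10)
-65*(M(-7) + Q) = -65*(-10 + 8) = -65*(-2) = 130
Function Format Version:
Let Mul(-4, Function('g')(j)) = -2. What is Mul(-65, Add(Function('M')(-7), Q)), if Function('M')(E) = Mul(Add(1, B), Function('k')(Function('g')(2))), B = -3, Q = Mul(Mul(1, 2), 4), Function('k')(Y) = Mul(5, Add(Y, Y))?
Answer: 130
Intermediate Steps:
Function('g')(j) = Rational(1, 2) (Function('g')(j) = Mul(Rational(-1, 4), -2) = Rational(1, 2))
Function('k')(Y) = Mul(10, Y) (Function('k')(Y) = Mul(5, Mul(2, Y)) = Mul(10, Y))
Q = 8 (Q = Mul(2, 4) = 8)
Function('M')(E) = -10 (Function('M')(E) = Mul(Add(1, -3), Mul(10, Rational(1, 2))) = Mul(-2, 5) = -10)
Mul(-65, Add(Function('M')(-7), Q)) = Mul(-65, Add(-10, 8)) = Mul(-65, -2) = 130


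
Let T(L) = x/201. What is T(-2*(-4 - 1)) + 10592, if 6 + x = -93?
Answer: 709631/67 ≈ 10592.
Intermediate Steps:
x = -99 (x = -6 - 93 = -99)
T(L) = -33/67 (T(L) = -99/201 = -99*1/201 = -33/67)
T(-2*(-4 - 1)) + 10592 = -33/67 + 10592 = 709631/67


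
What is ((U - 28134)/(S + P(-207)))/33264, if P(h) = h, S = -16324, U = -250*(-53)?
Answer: 61/2253636 ≈ 2.7067e-5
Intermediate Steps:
U = 13250
((U - 28134)/(S + P(-207)))/33264 = ((13250 - 28134)/(-16324 - 207))/33264 = -14884/(-16531)*(1/33264) = -14884*(-1/16531)*(1/33264) = (244/271)*(1/33264) = 61/2253636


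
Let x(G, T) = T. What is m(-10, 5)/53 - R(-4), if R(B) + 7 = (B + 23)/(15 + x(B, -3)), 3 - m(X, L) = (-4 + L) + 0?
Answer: 3469/636 ≈ 5.4544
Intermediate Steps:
m(X, L) = 7 - L (m(X, L) = 3 - ((-4 + L) + 0) = 3 - (-4 + L) = 3 + (4 - L) = 7 - L)
R(B) = -61/12 + B/12 (R(B) = -7 + (B + 23)/(15 - 3) = -7 + (23 + B)/12 = -7 + (23/12 + B/12) = -61/12 + B/12)
m(-10, 5)/53 - R(-4) = (7 - 1*5)/53 - (-61/12 + (1/12)*(-4)) = (7 - 5)*(1/53) - (-61/12 - ⅓) = 2*(1/53) - 1*(-65/12) = 2/53 + 65/12 = 3469/636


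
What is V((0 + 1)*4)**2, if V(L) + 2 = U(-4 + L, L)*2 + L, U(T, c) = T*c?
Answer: 4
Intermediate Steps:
V(L) = -2 + L + 2*L*(-4 + L) (V(L) = -2 + (((-4 + L)*L)*2 + L) = -2 + ((L*(-4 + L))*2 + L) = -2 + (2*L*(-4 + L) + L) = -2 + (L + 2*L*(-4 + L)) = -2 + L + 2*L*(-4 + L))
V((0 + 1)*4)**2 = (-2 + (0 + 1)*4 + 2*((0 + 1)*4)*(-4 + (0 + 1)*4))**2 = (-2 + 1*4 + 2*(1*4)*(-4 + 1*4))**2 = (-2 + 4 + 2*4*(-4 + 4))**2 = (-2 + 4 + 2*4*0)**2 = (-2 + 4 + 0)**2 = 2**2 = 4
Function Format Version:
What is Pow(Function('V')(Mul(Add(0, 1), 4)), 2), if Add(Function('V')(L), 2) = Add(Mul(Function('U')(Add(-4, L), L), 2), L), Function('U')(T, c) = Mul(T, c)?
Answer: 4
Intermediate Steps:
Function('V')(L) = Add(-2, L, Mul(2, L, Add(-4, L))) (Function('V')(L) = Add(-2, Add(Mul(Mul(Add(-4, L), L), 2), L)) = Add(-2, Add(Mul(Mul(L, Add(-4, L)), 2), L)) = Add(-2, Add(Mul(2, L, Add(-4, L)), L)) = Add(-2, Add(L, Mul(2, L, Add(-4, L)))) = Add(-2, L, Mul(2, L, Add(-4, L))))
Pow(Function('V')(Mul(Add(0, 1), 4)), 2) = Pow(Add(-2, Mul(Add(0, 1), 4), Mul(2, Mul(Add(0, 1), 4), Add(-4, Mul(Add(0, 1), 4)))), 2) = Pow(Add(-2, Mul(1, 4), Mul(2, Mul(1, 4), Add(-4, Mul(1, 4)))), 2) = Pow(Add(-2, 4, Mul(2, 4, Add(-4, 4))), 2) = Pow(Add(-2, 4, Mul(2, 4, 0)), 2) = Pow(Add(-2, 4, 0), 2) = Pow(2, 2) = 4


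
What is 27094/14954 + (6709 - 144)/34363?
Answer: 514602066/256932151 ≈ 2.0029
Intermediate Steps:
27094/14954 + (6709 - 144)/34363 = 27094*(1/14954) + 6565*(1/34363) = 13547/7477 + 6565/34363 = 514602066/256932151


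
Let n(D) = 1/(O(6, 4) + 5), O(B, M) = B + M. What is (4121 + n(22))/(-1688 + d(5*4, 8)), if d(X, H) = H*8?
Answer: -7727/3045 ≈ -2.5376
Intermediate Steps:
n(D) = 1/15 (n(D) = 1/((6 + 4) + 5) = 1/(10 + 5) = 1/15)
d(X, H) = 8*H
(4121 + n(22))/(-1688 + d(5*4, 8)) = (4121 + 1/15)/(-1688 + 8*8) = 61816/(15*(-1688 + 64)) = (61816/15)/(-1624) = (61816/15)*(-1/1624) = -7727/3045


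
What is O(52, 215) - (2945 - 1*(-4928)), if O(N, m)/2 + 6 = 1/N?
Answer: -205009/26 ≈ -7885.0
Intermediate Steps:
O(N, m) = -12 + 2/N
O(52, 215) - (2945 - 1*(-4928)) = (-12 + 2/52) - (2945 - 1*(-4928)) = (-12 + 2*(1/52)) - (2945 + 4928) = (-12 + 1/26) - 1*7873 = -311/26 - 7873 = -205009/26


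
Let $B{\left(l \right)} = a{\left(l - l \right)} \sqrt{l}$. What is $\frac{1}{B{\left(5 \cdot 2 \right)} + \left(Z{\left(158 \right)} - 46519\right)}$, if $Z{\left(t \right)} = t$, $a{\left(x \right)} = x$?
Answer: $- \frac{1}{46361} \approx -2.157 \cdot 10^{-5}$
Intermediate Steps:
$B{\left(l \right)} = 0$ ($B{\left(l \right)} = \left(l - l\right) \sqrt{l} = 0 \sqrt{l} = 0$)
$\frac{1}{B{\left(5 \cdot 2 \right)} + \left(Z{\left(158 \right)} - 46519\right)} = \frac{1}{0 + \left(158 - 46519\right)} = \frac{1}{0 - 46361} = \frac{1}{-46361} = - \frac{1}{46361}$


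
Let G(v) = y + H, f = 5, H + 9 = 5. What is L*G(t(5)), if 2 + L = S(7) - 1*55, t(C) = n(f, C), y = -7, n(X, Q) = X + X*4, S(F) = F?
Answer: 550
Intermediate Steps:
H = -4 (H = -9 + 5 = -4)
n(X, Q) = 5*X (n(X, Q) = X + 4*X = 5*X)
t(C) = 25 (t(C) = 5*5 = 25)
G(v) = -11 (G(v) = -7 - 4 = -11)
L = -50 (L = -2 + (7 - 1*55) = -2 + (7 - 55) = -2 - 48 = -50)
L*G(t(5)) = -50*(-11) = 550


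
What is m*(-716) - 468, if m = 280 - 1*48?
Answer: -166580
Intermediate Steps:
m = 232 (m = 280 - 48 = 232)
m*(-716) - 468 = 232*(-716) - 468 = -166112 - 468 = -166580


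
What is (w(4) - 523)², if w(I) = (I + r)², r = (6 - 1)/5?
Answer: 248004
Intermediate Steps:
r = 1 (r = 5*(⅕) = 1)
w(I) = (1 + I)² (w(I) = (I + 1)² = (1 + I)²)
(w(4) - 523)² = ((1 + 4)² - 523)² = (5² - 523)² = (25 - 523)² = (-498)² = 248004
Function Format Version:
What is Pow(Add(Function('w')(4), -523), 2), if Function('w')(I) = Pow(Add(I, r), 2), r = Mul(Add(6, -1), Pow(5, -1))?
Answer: 248004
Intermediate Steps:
r = 1 (r = Mul(5, Rational(1, 5)) = 1)
Function('w')(I) = Pow(Add(1, I), 2) (Function('w')(I) = Pow(Add(I, 1), 2) = Pow(Add(1, I), 2))
Pow(Add(Function('w')(4), -523), 2) = Pow(Add(Pow(Add(1, 4), 2), -523), 2) = Pow(Add(Pow(5, 2), -523), 2) = Pow(Add(25, -523), 2) = Pow(-498, 2) = 248004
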